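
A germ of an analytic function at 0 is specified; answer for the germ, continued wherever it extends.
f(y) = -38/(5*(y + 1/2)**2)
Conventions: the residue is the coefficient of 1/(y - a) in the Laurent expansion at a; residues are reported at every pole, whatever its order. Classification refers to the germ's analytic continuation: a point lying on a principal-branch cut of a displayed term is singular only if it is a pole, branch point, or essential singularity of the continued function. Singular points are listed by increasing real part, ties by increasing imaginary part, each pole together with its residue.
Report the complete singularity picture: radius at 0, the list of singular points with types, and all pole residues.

Denominator factor (y + 1/2)^2: pole of order 2 at -1/2, modulus 1/2.
The radius of convergence is the smallest modulus among the singular points: 1/2.
At the order-2 pole -1/2 set g(y) = (y - (-1/2))^2*f(y) = -38/5.
Order-2 pole: residue = g'(a); g'(-1/2) = 0, so the residue is 0.

Radius of convergence at 0: 1/2.
At -1/2: a pole of order 2; residue 0.


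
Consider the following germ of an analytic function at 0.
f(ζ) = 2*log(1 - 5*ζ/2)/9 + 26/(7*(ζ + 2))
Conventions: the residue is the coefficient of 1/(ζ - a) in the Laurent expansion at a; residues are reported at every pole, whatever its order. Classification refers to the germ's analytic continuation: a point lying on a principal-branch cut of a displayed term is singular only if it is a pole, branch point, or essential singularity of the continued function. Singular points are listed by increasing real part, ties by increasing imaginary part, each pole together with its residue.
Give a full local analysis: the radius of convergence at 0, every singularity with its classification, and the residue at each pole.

Radius of convergence at 0: 2/5.
At -2: a pole of order 1; residue 26/7.
At 2/5: a logarithmic branch point.

Denominator factor (ζ + 2): pole of order 1 at -2, modulus 2.
Branch term (2/9)*log(1 - ζ/(2/5)): its argument vanishes at ζ = 2/5, a logarithmic branch point, modulus 2/5.
The radius of convergence is the smallest modulus among the singular points: 2/5.
The branch term is analytic at -2 and contributes nothing to the residue; only the rational part matters.
At the order-1 pole -2 set g(ζ) = (ζ - (-2))*(rational part) = 26/7.
Simple pole: residue = g(a) at a = -2, which is 26/7.
List the singular points by increasing real part (a conjugate pair: the negative imaginary part first).


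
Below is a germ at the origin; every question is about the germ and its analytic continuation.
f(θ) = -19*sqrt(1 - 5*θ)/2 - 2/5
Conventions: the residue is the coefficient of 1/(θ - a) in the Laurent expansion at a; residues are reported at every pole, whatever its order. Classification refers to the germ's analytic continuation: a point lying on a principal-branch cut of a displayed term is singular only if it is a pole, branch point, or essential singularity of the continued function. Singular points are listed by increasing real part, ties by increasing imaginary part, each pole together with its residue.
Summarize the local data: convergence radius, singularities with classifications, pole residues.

Radius of convergence at 0: 1/5.
At 1/5: an algebraic (square-root) branch point.

Branch term (-19/2)*sqrt(1 - θ/(1/5)): its argument vanishes at θ = 1/5, a square-root branch point, modulus 1/5.
The radius of convergence is the smallest modulus among the singular points: 1/5.


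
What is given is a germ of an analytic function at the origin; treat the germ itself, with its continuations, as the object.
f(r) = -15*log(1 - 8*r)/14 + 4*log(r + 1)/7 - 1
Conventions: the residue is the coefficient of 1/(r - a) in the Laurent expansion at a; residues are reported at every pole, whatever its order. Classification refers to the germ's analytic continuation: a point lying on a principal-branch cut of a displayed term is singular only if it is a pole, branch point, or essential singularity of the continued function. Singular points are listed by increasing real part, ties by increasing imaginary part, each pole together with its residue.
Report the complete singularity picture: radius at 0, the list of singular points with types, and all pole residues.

Branch term (4/7)*log(1 - r/(-1)): its argument vanishes at r = -1, a logarithmic branch point, modulus 1.
Branch term (-15/14)*log(1 - r/(1/8)): its argument vanishes at r = 1/8, a logarithmic branch point, modulus 1/8.
The radius of convergence is the smallest modulus among the singular points: 1/8.
List the singular points by increasing real part (a conjugate pair: the negative imaginary part first).

Radius of convergence at 0: 1/8.
At -1: a logarithmic branch point.
At 1/8: a logarithmic branch point.


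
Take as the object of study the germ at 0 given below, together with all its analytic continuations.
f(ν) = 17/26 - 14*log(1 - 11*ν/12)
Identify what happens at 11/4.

There is no denominator, hence no pole anywhere.
Branch term log(1 - ν/(12/11)): argument at 11/4 is -73/48, nonzero, so 11/4 is not its branch point (a point on a principal cut is still regular for the continued germ).
So the germ continues analytically to 11/4.

The point is a regular point.


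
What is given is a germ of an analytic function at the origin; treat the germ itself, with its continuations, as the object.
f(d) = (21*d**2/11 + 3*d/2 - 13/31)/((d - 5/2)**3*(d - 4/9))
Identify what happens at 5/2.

The denominator factor d - 5/2 vanishes at 5/2 and appears to the power 3; the numerator there equals 10409/682, nonzero, and no other factor vanishes.
Hence a pole whose order is the multiplicity, 3.

The point is a pole of order 3.


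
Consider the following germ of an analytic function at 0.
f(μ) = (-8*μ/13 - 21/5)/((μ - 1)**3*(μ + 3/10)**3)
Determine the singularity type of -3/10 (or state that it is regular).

The point is a pole of order 3.

The denominator factor μ + 3/10 vanishes at -3/10 and appears to the power 3; the numerator there equals -261/65, nonzero, and no other factor vanishes.
Hence a pole whose order is the multiplicity, 3.


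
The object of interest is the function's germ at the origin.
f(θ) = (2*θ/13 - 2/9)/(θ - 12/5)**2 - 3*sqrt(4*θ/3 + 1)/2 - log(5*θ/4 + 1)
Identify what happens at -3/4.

The point is an algebraic (square-root) branch point.

The term (-3/2)*sqrt(1 - θ/(-3/4)) has argument 1 - -3/4/(-3/4) = 0 at -3/4: a square-root (algebraic, two-sheeted) branch point; the remaining terms are analytic or single-valued there.


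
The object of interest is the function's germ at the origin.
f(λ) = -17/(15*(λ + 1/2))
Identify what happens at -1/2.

The point is a pole of order 1.

The denominator factor λ + 1/2 vanishes at -1/2 and appears to the power 1; the numerator there equals -17/15, nonzero, and no other factor vanishes.
Hence a pole whose order is the multiplicity, 1.


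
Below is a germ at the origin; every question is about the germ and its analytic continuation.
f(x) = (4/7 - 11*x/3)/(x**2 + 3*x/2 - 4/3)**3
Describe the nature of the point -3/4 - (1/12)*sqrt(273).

The point is a pole of order 3.

The denominator factor x**2 + 3*x/2 - 4/3 vanishes at -3/4 - (1/12)*sqrt(273) and appears to the power 3; the numerator there equals 93/28 + (11/36)*sqrt(273), nonzero, and no other factor vanishes.
Hence a pole whose order is the multiplicity, 3.


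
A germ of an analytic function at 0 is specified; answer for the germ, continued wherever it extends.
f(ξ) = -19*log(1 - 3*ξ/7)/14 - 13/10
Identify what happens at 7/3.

The term (-19/14)*log(1 - ξ/(7/3)) has argument 1 - 7/3/(7/3) = 0 at 7/3: a logarithmic (infinitely-sheeted) branch point; the remaining terms are analytic or single-valued there.

The point is a logarithmic branch point.


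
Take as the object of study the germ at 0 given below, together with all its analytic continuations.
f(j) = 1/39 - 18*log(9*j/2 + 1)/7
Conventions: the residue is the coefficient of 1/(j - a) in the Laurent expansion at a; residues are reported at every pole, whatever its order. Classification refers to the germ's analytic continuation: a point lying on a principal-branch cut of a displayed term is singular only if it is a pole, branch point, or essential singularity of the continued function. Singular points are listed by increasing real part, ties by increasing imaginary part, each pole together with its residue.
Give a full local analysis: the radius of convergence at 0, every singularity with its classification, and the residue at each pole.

Branch term (-18/7)*log(1 - j/(-2/9)): its argument vanishes at j = -2/9, a logarithmic branch point, modulus 2/9.
The radius of convergence is the smallest modulus among the singular points: 2/9.

Radius of convergence at 0: 2/9.
At -2/9: a logarithmic branch point.


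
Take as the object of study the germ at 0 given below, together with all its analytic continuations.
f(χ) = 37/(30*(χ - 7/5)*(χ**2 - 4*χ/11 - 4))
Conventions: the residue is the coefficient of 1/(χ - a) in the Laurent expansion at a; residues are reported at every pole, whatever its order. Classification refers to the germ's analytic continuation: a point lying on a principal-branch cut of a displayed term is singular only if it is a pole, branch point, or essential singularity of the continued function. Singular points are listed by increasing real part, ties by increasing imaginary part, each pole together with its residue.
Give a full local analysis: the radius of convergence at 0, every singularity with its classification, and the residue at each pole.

Denominator factor (χ**2 - 4*χ/11 - 4): discriminant 1952/121, real irrational roots 2/11 + (2/11)*sqrt(122) and 2/11 - (2/11)*sqrt(122); poles of order 1, moduli 2/11 + (2/11)*sqrt(122) and -2/11 + (2/11)*sqrt(122).
Denominator factor (χ - 7/5): pole of order 1 at 7/5, modulus 7/5.
The radius of convergence is the smallest modulus among the singular points: 7/5.
The factor χ**2 - 4*χ/11 - 4 splits as (χ - a)(χ - a') with a = 2/11 - (2/11)*sqrt(122), a' = 2/11 + (2/11)*sqrt(122). At the order-1 pole a set g(χ) = (χ - a)*f(χ) = [37/(30*(χ - 7/5))] / (χ - a').
Simple pole: residue = g(a) at a = 2/11 - (2/11)*sqrt(122), which is 2035/8412 - (27269/2052528)*sqrt(122).
At the order-1 pole 7/5 set g(χ) = (χ - (7/5))*f(χ) = 37/(30*(χ**2 - 4*χ/11 - 4)).
Simple pole: residue = g(a) at a = 7/5, which is -2035/4206.
The factor χ**2 - 4*χ/11 - 4 splits as (χ - a)(χ - a') with a = 2/11 + (2/11)*sqrt(122), a' = 2/11 - (2/11)*sqrt(122). At the order-1 pole a set g(χ) = (χ - a)*f(χ) = [37/(30*(χ - 7/5))] / (χ - a').
Simple pole: residue = g(a) at a = 2/11 + (2/11)*sqrt(122), which is 2035/8412 + (27269/2052528)*sqrt(122).
List the singular points by increasing real part (a conjugate pair: the negative imaginary part first).

Radius of convergence at 0: 7/5.
At 2/11 - (2/11)*sqrt(122): a pole of order 1; residue 2035/8412 - (27269/2052528)*sqrt(122).
At 7/5: a pole of order 1; residue -2035/4206.
At 2/11 + (2/11)*sqrt(122): a pole of order 1; residue 2035/8412 + (27269/2052528)*sqrt(122).


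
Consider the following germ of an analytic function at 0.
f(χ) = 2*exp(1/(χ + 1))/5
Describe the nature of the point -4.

The point is a regular point.

There is no denominator, hence no pole anywhere.
The essential point of exp(1/(χ - (-1))) is -1, not -4.
So the germ continues analytically to -4.


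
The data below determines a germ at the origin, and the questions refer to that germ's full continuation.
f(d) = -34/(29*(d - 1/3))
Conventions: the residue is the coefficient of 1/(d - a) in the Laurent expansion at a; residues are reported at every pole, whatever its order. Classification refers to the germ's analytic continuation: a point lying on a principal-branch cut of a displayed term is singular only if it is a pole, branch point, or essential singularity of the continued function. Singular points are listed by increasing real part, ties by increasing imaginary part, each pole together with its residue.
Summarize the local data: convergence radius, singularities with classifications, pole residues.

Denominator factor (d - 1/3): pole of order 1 at 1/3, modulus 1/3.
The radius of convergence is the smallest modulus among the singular points: 1/3.
At the order-1 pole 1/3 set g(d) = (d - (1/3))*f(d) = -34/29.
Simple pole: residue = g(a) at a = 1/3, which is -34/29.

Radius of convergence at 0: 1/3.
At 1/3: a pole of order 1; residue -34/29.


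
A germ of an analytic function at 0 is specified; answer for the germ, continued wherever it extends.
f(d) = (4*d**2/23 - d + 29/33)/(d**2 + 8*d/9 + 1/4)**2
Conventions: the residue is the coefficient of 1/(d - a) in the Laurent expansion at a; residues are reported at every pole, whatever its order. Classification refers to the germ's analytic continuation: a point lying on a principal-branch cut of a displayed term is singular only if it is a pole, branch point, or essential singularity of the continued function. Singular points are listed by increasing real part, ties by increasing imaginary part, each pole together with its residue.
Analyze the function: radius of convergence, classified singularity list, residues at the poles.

Radius of convergence at 0: 1/2.
At (-4/9) - ((1/18)*sqrt(17))*i: a pole of order 2; residue ((504144/73117)*sqrt(17))*i.
At (-4/9) + ((1/18)*sqrt(17))*i: a pole of order 2; residue -((504144/73117)*sqrt(17))*i.


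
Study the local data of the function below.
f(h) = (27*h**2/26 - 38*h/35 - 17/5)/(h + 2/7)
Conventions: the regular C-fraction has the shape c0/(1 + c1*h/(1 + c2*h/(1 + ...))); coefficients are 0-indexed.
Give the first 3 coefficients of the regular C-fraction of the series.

Taylor coefficients (expand at 0): a_0 = -119/10, a_1 = 757/20, a_2 = -66997/520.
c0 = a_0 = -119/10. Peel one level at a time: if S = 1 + c*h/S' with S'(0) = 1, then c is the h-coefficient of S and S' = c*h/(S - 1).
S_1 = c0/f = 1 + (757/238)*h + (-261503/368186)*h^2 + ...; c1 = 757/238.
S_2 = c1*h/(S_1 - 1) = 1 + (261503/1171079)*h + ...; c2 = 261503/1171079.

The regular C-fraction coefficients are [-119/10, 757/238, 261503/1171079].


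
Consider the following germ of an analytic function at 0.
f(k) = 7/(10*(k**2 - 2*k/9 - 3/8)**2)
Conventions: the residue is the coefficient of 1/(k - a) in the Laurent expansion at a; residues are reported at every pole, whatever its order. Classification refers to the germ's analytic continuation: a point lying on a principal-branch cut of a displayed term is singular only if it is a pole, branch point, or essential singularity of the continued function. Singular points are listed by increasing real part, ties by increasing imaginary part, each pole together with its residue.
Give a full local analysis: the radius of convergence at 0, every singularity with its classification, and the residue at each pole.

Radius of convergence at 0: -1/9 + (1/36)*sqrt(502).
At 1/9 - (1/36)*sqrt(502): a pole of order 2; residue (10206/315005)*sqrt(502).
At 1/9 + (1/36)*sqrt(502): a pole of order 2; residue -(10206/315005)*sqrt(502).

Denominator factor (k**2 - 2*k/9 - 3/8)^2: discriminant 251/162, real irrational roots 1/9 + (1/36)*sqrt(502) and 1/9 - (1/36)*sqrt(502); poles of order 2, moduli 1/9 + (1/36)*sqrt(502) and -1/9 + (1/36)*sqrt(502).
The radius of convergence is the smallest modulus among the singular points: -1/9 + (1/36)*sqrt(502).
The factor k**2 - 2*k/9 - 3/8 splits as (k - a)(k - a') with a = 1/9 - (1/36)*sqrt(502), a' = 1/9 + (1/36)*sqrt(502). At the order-2 pole a set g(k) = (k - a)^2*f(k) = [7/10] / (k - a')^2.
Order-2 pole: residue = g'(a); g'(1/9 - (1/36)*sqrt(502)) = (10206/315005)*sqrt(502), so the residue is (10206/315005)*sqrt(502).
The factor k**2 - 2*k/9 - 3/8 splits as (k - a)(k - a') with a = 1/9 + (1/36)*sqrt(502), a' = 1/9 - (1/36)*sqrt(502). At the order-2 pole a set g(k) = (k - a)^2*f(k) = [7/10] / (k - a')^2.
Order-2 pole: residue = g'(a); g'(1/9 + (1/36)*sqrt(502)) = -(10206/315005)*sqrt(502), so the residue is -(10206/315005)*sqrt(502).
List the singular points by increasing real part (a conjugate pair: the negative imaginary part first).


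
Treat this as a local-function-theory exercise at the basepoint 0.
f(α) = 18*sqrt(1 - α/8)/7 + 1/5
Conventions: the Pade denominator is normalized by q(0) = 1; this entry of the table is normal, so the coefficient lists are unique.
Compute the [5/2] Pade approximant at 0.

Taylor coefficients needed (expand at 0): a_0 = 97/35, a_1 = -9/56, a_2 = -9/1792, a_3 = -9/28672, a_4 = -45/1835008, a_5 = -9/4194304, a_6 = -27/134217728, a_7 = -297/15032385536.
Write the denominator as Q(α) = 1 + q1*α + q2*α^2. Requiring Q*f - P = O(α^8) with deg P <= 5 kills the coefficients of α^6..α^7 in Q*f:
  α^6: a_6 + q1*a_5 + q2*a_4 = 0, i.e. -27/134217728 + (-9/4194304)*q1 + (-45/1835008)*q2 = 0.
  α^7: a_7 + q1*a_6 + q2*a_5 = 0, i.e. -297/15032385536 + (-27/134217728)*q1 + (-9/4194304)*q2 = 0.
Solving this linear system: q1 = -9/56, q2 = 3/512.
The numerator is Q*f truncated at degree 5: P0 = a_0 = 97/35; P1 = a_1 + q1*a_0 = -297/490; P2 = a_2 + q1*a_1 + q2*a_0 = 4647/125440; P3 = a_3 + q1*a_2 + q2*a_1 = -45/100352; P4 = a_4 + q1*a_3 + q2*a_2 = -45/12845056; P5 = a_5 + q1*a_4 + q2*a_3 = -9/205520896.

The Pade approximant has numerator coefficients [97/35, -297/490, 4647/125440, -45/100352, -45/12845056, -9/205520896]; denominator coefficients [1, -9/56, 3/512].


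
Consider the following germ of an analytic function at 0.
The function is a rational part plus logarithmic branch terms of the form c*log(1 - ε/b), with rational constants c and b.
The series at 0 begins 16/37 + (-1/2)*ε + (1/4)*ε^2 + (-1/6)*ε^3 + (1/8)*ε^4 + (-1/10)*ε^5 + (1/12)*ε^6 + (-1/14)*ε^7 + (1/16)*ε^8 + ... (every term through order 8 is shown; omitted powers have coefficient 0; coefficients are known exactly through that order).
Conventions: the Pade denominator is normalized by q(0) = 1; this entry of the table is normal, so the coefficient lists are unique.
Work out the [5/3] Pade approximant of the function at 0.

The Pade approximant has numerator coefficients [16/37, 23/74, -929/4144, -3889/24864, -1/112, 1/2240]; denominator coefficients [1, 15/8, 15/14, 5/28].

Taylor coefficients needed (read off): a_0 = 16/37, a_1 = -1/2, a_2 = 1/4, a_3 = -1/6, a_4 = 1/8, a_5 = -1/10, a_6 = 1/12, a_7 = -1/14, a_8 = 1/16.
Write the denominator as Q(ε) = 1 + q1*ε + q2*ε^2 + q3*ε^3. Requiring Q*f - P = O(ε^9) with deg P <= 5 kills the coefficients of ε^6..ε^8 in Q*f:
  ε^6: a_6 + q1*a_5 + q2*a_4 + q3*a_3 = 0, i.e. 1/12 + (-1/10)*q1 + (1/8)*q2 + (-1/6)*q3 = 0.
  ε^7: a_7 + q1*a_6 + q2*a_5 + q3*a_4 = 0, i.e. -1/14 + (1/12)*q1 + (-1/10)*q2 + (1/8)*q3 = 0.
  ε^8: a_8 + q1*a_7 + q2*a_6 + q3*a_5 = 0, i.e. 1/16 + (-1/14)*q1 + (1/12)*q2 + (-1/10)*q3 = 0.
Solving this linear system: q1 = 15/8, q2 = 15/14, q3 = 5/28.
The numerator is Q*f truncated at degree 5: P0 = a_0 = 16/37; P1 = a_1 + q1*a_0 = 23/74; P2 = a_2 + q1*a_1 + q2*a_0 = -929/4144; P3 = a_3 + q1*a_2 + q2*a_1 + q3*a_0 = -3889/24864; P4 = a_4 + q1*a_3 + q2*a_2 + q3*a_1 = -1/112; P5 = a_5 + q1*a_4 + q2*a_3 + q3*a_2 = 1/2240.


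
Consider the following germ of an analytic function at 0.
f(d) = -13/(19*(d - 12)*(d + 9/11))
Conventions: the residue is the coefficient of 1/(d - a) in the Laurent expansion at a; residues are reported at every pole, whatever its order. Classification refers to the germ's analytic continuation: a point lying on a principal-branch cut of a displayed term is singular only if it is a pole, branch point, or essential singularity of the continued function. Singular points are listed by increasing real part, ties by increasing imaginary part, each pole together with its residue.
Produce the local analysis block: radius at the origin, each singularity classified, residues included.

Radius of convergence at 0: 9/11.
At -9/11: a pole of order 1; residue 143/2679.
At 12: a pole of order 1; residue -143/2679.

Denominator factor (d + 9/11): pole of order 1 at -9/11, modulus 9/11.
Denominator factor (d - 12): pole of order 1 at 12, modulus 12.
The radius of convergence is the smallest modulus among the singular points: 9/11.
At the order-1 pole -9/11 set g(d) = (d - (-9/11))*f(d) = -13/(19*(d - 12)).
Simple pole: residue = g(a) at a = -9/11, which is 143/2679.
At the order-1 pole 12 set g(d) = (d - (12))*f(d) = -13/(19*(d + 9/11)).
Simple pole: residue = g(a) at a = 12, which is -143/2679.
List the singular points by increasing real part (a conjugate pair: the negative imaginary part first).


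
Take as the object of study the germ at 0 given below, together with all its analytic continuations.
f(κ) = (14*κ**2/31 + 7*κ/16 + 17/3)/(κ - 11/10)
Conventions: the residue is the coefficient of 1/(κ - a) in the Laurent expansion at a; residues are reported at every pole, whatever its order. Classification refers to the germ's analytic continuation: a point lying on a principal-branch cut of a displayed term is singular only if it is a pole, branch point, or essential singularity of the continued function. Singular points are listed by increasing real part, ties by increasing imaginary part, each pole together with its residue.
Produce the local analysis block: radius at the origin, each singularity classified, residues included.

Denominator factor (κ - 11/10): pole of order 1 at 11/10, modulus 11/10.
The radius of convergence is the smallest modulus among the singular points: 11/10.
At the order-1 pole 11/10 set g(κ) = (κ - (11/10))*f(κ) = 14*κ**2/31 + 7*κ/16 + 17/3.
Simple pole: residue = g(a) at a = 11/10, which is 498061/74400.

Radius of convergence at 0: 11/10.
At 11/10: a pole of order 1; residue 498061/74400.


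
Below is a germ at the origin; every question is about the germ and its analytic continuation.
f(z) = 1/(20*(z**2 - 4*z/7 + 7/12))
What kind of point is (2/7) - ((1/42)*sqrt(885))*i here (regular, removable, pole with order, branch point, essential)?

The point is a pole of order 1.

The denominator factor z**2 - 4*z/7 + 7/12 vanishes at (2/7) - ((1/42)*sqrt(885))*i and appears to the power 1; the numerator there equals 1/20, nonzero, and no other factor vanishes.
Hence a pole whose order is the multiplicity, 1.


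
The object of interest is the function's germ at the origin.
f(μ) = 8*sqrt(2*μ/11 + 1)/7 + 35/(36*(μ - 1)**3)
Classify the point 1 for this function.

The point is a pole of order 3.

The denominator factor μ - 1 vanishes at 1 and appears to the power 3; the numerator there equals 35/36, nonzero, and no other factor vanishes.
The branch terms are analytic at this point.
Hence a pole whose order is the multiplicity, 3.


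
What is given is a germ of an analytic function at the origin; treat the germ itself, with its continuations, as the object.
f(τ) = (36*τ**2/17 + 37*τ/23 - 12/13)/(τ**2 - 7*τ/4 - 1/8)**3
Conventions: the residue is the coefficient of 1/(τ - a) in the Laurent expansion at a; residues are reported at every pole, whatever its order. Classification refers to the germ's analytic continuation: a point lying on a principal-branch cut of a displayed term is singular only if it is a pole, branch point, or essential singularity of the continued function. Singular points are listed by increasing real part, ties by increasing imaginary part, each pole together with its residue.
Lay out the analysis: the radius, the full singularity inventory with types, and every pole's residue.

Radius of convergence at 0: -7/8 + (1/8)*sqrt(57).
At 7/8 - (1/8)*sqrt(57): a pole of order 3; residue -(15377408/313778673)*sqrt(57).
At 7/8 + (1/8)*sqrt(57): a pole of order 3; residue (15377408/313778673)*sqrt(57).


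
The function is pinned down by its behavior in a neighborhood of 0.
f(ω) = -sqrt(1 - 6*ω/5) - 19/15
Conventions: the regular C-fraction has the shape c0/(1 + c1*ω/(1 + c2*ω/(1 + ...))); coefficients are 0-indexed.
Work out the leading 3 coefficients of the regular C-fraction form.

Taylor coefficients (expand at 0): a_0 = -34/15, a_1 = 3/5, a_2 = 9/50.
c0 = a_0 = -34/15. Peel one level at a time: if S = 1 + c*ω/S' with S'(0) = 1, then c is the ω-coefficient of S and S' = c*ω/(S - 1).
S_1 = c0/f = 1 + (9/34)*ω + (216/1445)*ω^2 + ...; c1 = 9/34.
S_2 = c1*ω/(S_1 - 1) = 1 + (-48/85)*ω + ...; c2 = -48/85.

The regular C-fraction coefficients are [-34/15, 9/34, -48/85].


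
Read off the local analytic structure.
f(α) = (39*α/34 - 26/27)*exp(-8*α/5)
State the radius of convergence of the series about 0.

The factor exp(-8*α/5) is entire and contributes no finite singular point.
The polynomial part has no poles.
No finite singular points: the Taylor series at 0 converges everywhere.

The radius of convergence is infinite.


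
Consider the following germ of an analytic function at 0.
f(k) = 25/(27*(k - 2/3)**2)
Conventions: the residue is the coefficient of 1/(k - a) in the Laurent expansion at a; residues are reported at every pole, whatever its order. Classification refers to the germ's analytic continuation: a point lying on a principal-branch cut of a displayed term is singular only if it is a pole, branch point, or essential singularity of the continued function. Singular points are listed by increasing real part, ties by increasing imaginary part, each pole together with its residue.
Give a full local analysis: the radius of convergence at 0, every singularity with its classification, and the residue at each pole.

Radius of convergence at 0: 2/3.
At 2/3: a pole of order 2; residue 0.

Denominator factor (k - 2/3)^2: pole of order 2 at 2/3, modulus 2/3.
The radius of convergence is the smallest modulus among the singular points: 2/3.
At the order-2 pole 2/3 set g(k) = (k - (2/3))^2*f(k) = 25/27.
Order-2 pole: residue = g'(a); g'(2/3) = 0, so the residue is 0.


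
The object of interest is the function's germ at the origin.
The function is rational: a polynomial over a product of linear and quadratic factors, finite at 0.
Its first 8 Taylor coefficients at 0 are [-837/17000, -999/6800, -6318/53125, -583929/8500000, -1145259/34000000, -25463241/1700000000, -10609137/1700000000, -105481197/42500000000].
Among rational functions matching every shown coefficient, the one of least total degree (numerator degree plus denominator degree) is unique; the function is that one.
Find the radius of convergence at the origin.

No rational of total degree below 4 reproduces all 8 coefficients; solving the [1/3] Pade equations on them gives f(η) = (19*η/5 + 31/17)/(η - 10/3)**3, whose expansion matches every shown term.
Denominator factor (η - 10/3)^3: pole of order 3 at 10/3, modulus 10/3.
The radius of convergence is the smallest modulus among the singular points: 10/3.

The radius of convergence is 10/3.


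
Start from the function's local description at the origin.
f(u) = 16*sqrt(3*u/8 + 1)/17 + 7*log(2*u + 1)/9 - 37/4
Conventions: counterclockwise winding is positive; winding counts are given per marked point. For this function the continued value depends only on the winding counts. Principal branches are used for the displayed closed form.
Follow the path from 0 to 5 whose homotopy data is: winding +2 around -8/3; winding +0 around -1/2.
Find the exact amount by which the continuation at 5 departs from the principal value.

The rational part is single-valued and drops out of the difference; each branch term changes only by its own monodromy.
(16/17)*sqrt(1 - u/(-8/3)): winding +2 is even, the square root returns to the same sheet, contribution 0.
(7/9)*log(1 - u/(-1/2)): winding 0 around -1/2, so this term returns to its principal value, contribution 0.
Summing the contributions at u = 5 gives 0.

Continued minus principal equals 0.


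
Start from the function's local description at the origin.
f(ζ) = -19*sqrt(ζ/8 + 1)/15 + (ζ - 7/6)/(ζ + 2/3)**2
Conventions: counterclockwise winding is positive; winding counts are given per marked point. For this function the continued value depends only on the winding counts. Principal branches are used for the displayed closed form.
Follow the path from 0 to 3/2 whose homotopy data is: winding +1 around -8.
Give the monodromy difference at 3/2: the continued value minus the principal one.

Continued minus principal equals (19/30)*sqrt(19).

The rational part is single-valued and drops out of the difference; each branch term changes only by its own monodromy.
(-19/15)*sqrt(1 - ζ/(-8)): winding +1 is odd, the square root flips sign, contributing -2*(-19/15)*sqrt(1 - (3/2)/(-8)) = -2*(-19/15)*sqrt(19/16) = (19/30)*sqrt(19).
Summing the contributions at ζ = 3/2 gives (19/30)*sqrt(19).


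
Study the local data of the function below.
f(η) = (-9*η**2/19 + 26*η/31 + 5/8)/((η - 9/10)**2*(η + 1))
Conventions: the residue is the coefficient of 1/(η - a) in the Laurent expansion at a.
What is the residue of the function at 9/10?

At the order-2 pole 9/10 set g(η) = (η - (9/10))^2*f(η) = (-9*η**2/19 + 26*η/31 + 5/8)/(η + 1).
Order-2 pole: residue = g'(a); g'(9/10) = -120463/425258, so the residue is -120463/425258.

The residue is -120463/425258.


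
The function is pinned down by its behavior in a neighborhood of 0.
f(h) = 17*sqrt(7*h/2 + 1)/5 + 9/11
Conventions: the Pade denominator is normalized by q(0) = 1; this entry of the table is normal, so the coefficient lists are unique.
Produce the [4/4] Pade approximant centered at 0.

The Pade approximant has numerator coefficients [232/55, 6993/220, 70119/880, 103929/1408, 64827/3520]; denominator coefficients [1, 49/8, 735/64, 1715/256, 2401/4096].

Taylor coefficients needed (expand at 0): a_0 = 232/55, a_1 = 119/20, a_2 = -833/160, a_3 = 5831/640, a_4 = -40817/2048, a_5 = 2000033/40960, a_6 = -42000693/327680, a_7 = 462007623/1310720, a_8 = -42042693693/41943040.
Write the denominator as Q(h) = 1 + q1*h + q2*h^2 + q3*h^3 + q4*h^4. Requiring Q*f - P = O(h^9) with deg P <= 4 kills the coefficients of h^5..h^8 in Q*f:
  h^5: a_5 + q1*a_4 + q2*a_3 + q3*a_2 + q4*a_1 = 0, i.e. 2000033/40960 + (-40817/2048)*q1 + (5831/640)*q2 + (-833/160)*q3 + (119/20)*q4 = 0.
  h^6: a_6 + q1*a_5 + q2*a_4 + q3*a_3 + q4*a_2 = 0, i.e. -42000693/327680 + (2000033/40960)*q1 + (-40817/2048)*q2 + (5831/640)*q3 + (-833/160)*q4 = 0.
  h^7: a_7 + q1*a_6 + q2*a_5 + q3*a_4 + q4*a_3 = 0, i.e. 462007623/1310720 + (-42000693/327680)*q1 + (2000033/40960)*q2 + (-40817/2048)*q3 + (5831/640)*q4 = 0.
  h^8: a_8 + q1*a_7 + q2*a_6 + q3*a_5 + q4*a_4 = 0, i.e. -42042693693/41943040 + (462007623/1310720)*q1 + (-42000693/327680)*q2 + (2000033/40960)*q3 + (-40817/2048)*q4 = 0.
Solving this linear system: q1 = 49/8, q2 = 735/64, q3 = 1715/256, q4 = 2401/4096.
The numerator is Q*f truncated at degree 4: P0 = a_0 = 232/55; P1 = a_1 + q1*a_0 = 6993/220; P2 = a_2 + q1*a_1 + q2*a_0 = 70119/880; P3 = a_3 + q1*a_2 + q2*a_1 + q3*a_0 = 103929/1408; P4 = a_4 + q1*a_3 + q2*a_2 + q3*a_1 + q4*a_0 = 64827/3520.


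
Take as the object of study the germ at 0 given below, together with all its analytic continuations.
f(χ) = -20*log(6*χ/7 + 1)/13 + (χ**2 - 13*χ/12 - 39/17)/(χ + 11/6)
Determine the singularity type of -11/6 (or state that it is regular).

The denominator factor χ + 11/6 vanishes at -11/6 and appears to the power 1; the numerator there equals 3737/1224, nonzero, and no other factor vanishes.
The branch terms are analytic at this point.
Hence a pole whose order is the multiplicity, 1.

The point is a pole of order 1.


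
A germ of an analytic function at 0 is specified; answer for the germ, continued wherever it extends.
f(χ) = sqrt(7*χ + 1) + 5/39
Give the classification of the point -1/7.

The point is an algebraic (square-root) branch point.

The term (1)*sqrt(1 - χ/(-1/7)) has argument 1 - -1/7/(-1/7) = 0 at -1/7: a square-root (algebraic, two-sheeted) branch point; the remaining terms are analytic or single-valued there.


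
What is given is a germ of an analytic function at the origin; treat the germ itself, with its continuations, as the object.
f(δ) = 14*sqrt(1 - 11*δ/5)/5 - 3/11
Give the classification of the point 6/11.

There is no denominator, hence no pole anywhere.
Branch term sqrt(1 - δ/(5/11)): argument at 6/11 is -1/5, nonzero, so 6/11 is not its branch point (a point on a principal cut is still regular for the continued germ).
So the germ continues analytically to 6/11.

The point is a regular point.


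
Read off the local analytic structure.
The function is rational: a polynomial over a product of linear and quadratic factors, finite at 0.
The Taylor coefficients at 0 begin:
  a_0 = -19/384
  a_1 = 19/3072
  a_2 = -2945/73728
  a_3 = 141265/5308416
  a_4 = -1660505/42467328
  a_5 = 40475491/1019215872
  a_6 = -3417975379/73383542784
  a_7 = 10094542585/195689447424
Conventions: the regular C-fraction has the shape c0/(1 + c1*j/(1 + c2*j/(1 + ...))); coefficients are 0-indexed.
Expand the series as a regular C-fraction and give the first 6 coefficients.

Taylor coefficients (read off): a_0 = -19/384, a_1 = 19/3072, a_2 = -2945/73728, a_3 = 141265/5308416, a_4 = -1660505/42467328, a_5 = 40475491/1019215872.
c0 = a_0 = -19/384. Peel one level at a time: if S = 1 + c*j/S' with S'(0) = 1, then c is the j-coefficient of S and S' = c*j/(S - 1).
S_1 = c0/f = 1 + (1/8)*j + (-19/24)*j^2 + ...; c1 = 1/8.
S_2 = c1*j/(S_1 - 1) = 1 + (19/3)*j + (1010/27)*j^2 + ...; c2 = 19/3.
S_3 = c2*j/(S_2 - 1) = 1 + (-1010/171)*j + (3790/29241)*j^2 + ...; c3 = -1010/171.
S_4 = c3*j/(S_3 - 1) = 1 + (379/17271)*j + (16651/2754270)*j^2 + ...; c4 = 379/17271.
S_5 = c4*j/(S_4 - 1) = 1 + (-316369/1148370)*j + ...; c5 = -316369/1148370.

The regular C-fraction coefficients are [-19/384, 1/8, 19/3, -1010/171, 379/17271, -316369/1148370].


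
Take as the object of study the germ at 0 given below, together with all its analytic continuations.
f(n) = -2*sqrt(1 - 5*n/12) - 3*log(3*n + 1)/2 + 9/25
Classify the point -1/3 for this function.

The term (-3/2)*log(1 - n/(-1/3)) has argument 1 - -1/3/(-1/3) = 0 at -1/3: a logarithmic (infinitely-sheeted) branch point; the remaining terms are analytic or single-valued there.

The point is a logarithmic branch point.


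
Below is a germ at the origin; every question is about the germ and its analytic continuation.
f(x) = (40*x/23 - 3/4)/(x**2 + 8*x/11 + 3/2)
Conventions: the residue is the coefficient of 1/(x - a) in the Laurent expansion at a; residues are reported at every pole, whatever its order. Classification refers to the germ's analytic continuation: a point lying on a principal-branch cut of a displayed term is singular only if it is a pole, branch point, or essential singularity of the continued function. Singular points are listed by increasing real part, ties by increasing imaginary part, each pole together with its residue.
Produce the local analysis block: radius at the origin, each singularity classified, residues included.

Denominator factor (x**2 + 8*x/11 + 3/2): discriminant -662/121, complex-conjugate roots (-4/11) + ((1/22)*sqrt(662))*i and (-4/11) - ((1/22)*sqrt(662))*i; poles of order 1, moduli (1/2)*sqrt(6) and (1/2)*sqrt(6).
The radius of convergence is the smallest modulus among the singular points: (1/2)*sqrt(6).
The factor x**2 + 8*x/11 + 3/2 splits as (x - a)(x - a') with a = (-4/11) - ((1/22)*sqrt(662))*i, a' = (-4/11) + ((1/22)*sqrt(662))*i. At the order-1 pole a set g(x) = (x - a)*f(x) = [40*x/23 - 3/4] / (x - a').
Simple pole: residue = g(a) at a = (-4/11) - ((1/22)*sqrt(662))*i, which is (20/23) - ((1399/60904)*sqrt(662))*i.
The factor x**2 + 8*x/11 + 3/2 splits as (x - a)(x - a') with a = (-4/11) + ((1/22)*sqrt(662))*i, a' = (-4/11) - ((1/22)*sqrt(662))*i. At the order-1 pole a set g(x) = (x - a)*f(x) = [40*x/23 - 3/4] / (x - a').
Simple pole: residue = g(a) at a = (-4/11) + ((1/22)*sqrt(662))*i, which is (20/23) + ((1399/60904)*sqrt(662))*i.
List the singular points by increasing real part (a conjugate pair: the negative imaginary part first).

Radius of convergence at 0: (1/2)*sqrt(6).
At (-4/11) - ((1/22)*sqrt(662))*i: a pole of order 1; residue (20/23) - ((1399/60904)*sqrt(662))*i.
At (-4/11) + ((1/22)*sqrt(662))*i: a pole of order 1; residue (20/23) + ((1399/60904)*sqrt(662))*i.


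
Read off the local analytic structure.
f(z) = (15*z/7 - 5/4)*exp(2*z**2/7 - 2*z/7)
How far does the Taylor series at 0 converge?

The factor exp(2*z**2/7 - 2*z/7) is entire and contributes no finite singular point.
The polynomial part has no poles.
No finite singular points: the Taylor series at 0 converges everywhere.

The radius of convergence is infinite.


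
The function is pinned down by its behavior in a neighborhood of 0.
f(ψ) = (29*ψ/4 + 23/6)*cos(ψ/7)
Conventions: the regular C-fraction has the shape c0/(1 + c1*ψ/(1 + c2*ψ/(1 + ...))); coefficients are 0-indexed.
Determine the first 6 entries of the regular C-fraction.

Taylor coefficients (expand at 0): a_0 = 23/6, a_1 = 29/4, a_2 = -23/588, a_3 = -29/392, a_4 = 23/345744, a_5 = 29/230496.
c0 = a_0 = 23/6. Peel one level at a time: if S = 1 + c*ψ/S' with S'(0) = 1, then c is the ψ-coefficient of S and S' = c*ψ/(S - 1).
S_1 = c0/f = 1 + (-87/46)*ψ + (371939/103684)*ψ^2 + ...; c1 = -87/46.
S_2 = c1*ψ/(S_1 - 1) = 1 + (371939/196098)*ψ + (371939/36346338)*ψ^2 + ...; c2 = 371939/196098.
S_3 = c2*ψ/(S_2 - 1) = 1 + (-23/4263)*ψ + (-2645/109350066)*ψ^2 + ...; c3 = -23/4263.
S_4 = c3*ψ/(S_3 - 1) = 1 + (-3335/743878)*ψ + (-1170222065/138338619721)*ψ^2 + ...; c4 = -3335/743878.
S_5 = c4*ψ/(S_4 - 1) = 1 + (-16140994/8554597)*ψ + ...; c5 = -16140994/8554597.

The regular C-fraction coefficients are [23/6, -87/46, 371939/196098, -23/4263, -3335/743878, -16140994/8554597].


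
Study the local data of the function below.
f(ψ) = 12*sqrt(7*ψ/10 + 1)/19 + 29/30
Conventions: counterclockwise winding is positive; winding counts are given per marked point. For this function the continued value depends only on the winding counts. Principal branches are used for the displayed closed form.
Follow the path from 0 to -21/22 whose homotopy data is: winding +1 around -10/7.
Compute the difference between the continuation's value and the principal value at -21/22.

Continued minus principal equals -(12/1045)*sqrt(4015).

The rational part is single-valued and drops out of the difference; each branch term changes only by its own monodromy.
(12/19)*sqrt(1 - ψ/(-10/7)): winding +1 is odd, the square root flips sign, contributing -2*(12/19)*sqrt(1 - (-21/22)/(-10/7)) = -2*(12/19)*sqrt(73/220) = -(12/1045)*sqrt(4015).
Summing the contributions at ψ = -21/22 gives -(12/1045)*sqrt(4015).


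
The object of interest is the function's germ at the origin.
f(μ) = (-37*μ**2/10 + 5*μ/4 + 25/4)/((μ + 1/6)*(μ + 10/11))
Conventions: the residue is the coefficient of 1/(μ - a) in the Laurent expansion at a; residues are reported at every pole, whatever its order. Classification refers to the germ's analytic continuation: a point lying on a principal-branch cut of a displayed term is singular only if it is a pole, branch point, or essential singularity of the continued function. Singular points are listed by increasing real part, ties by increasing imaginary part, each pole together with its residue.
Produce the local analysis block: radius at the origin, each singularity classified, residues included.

Radius of convergence at 0: 1/6.
At -10/11: a pole of order 1; residue -2985/1078.
At -1/6: a pole of order 1; residue 11759/1470.

Denominator factor (μ + 10/11): pole of order 1 at -10/11, modulus 10/11.
Denominator factor (μ + 1/6): pole of order 1 at -1/6, modulus 1/6.
The radius of convergence is the smallest modulus among the singular points: 1/6.
At the order-1 pole -10/11 set g(μ) = (μ - (-10/11))*f(μ) = (-37*μ**2/10 + 5*μ/4 + 25/4)/(μ + 1/6).
Simple pole: residue = g(a) at a = -10/11, which is -2985/1078.
At the order-1 pole -1/6 set g(μ) = (μ - (-1/6))*f(μ) = (-37*μ**2/10 + 5*μ/4 + 25/4)/(μ + 10/11).
Simple pole: residue = g(a) at a = -1/6, which is 11759/1470.
List the singular points by increasing real part (a conjugate pair: the negative imaginary part first).


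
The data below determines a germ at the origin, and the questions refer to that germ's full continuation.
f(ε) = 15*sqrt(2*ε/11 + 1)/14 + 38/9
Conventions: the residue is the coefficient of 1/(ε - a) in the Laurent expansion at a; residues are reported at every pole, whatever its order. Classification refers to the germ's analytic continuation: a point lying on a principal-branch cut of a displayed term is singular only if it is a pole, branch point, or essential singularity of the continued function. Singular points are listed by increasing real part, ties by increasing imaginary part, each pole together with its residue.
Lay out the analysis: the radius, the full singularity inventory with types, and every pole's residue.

Branch term (15/14)*sqrt(1 - ε/(-11/2)): its argument vanishes at ε = -11/2, a square-root branch point, modulus 11/2.
The radius of convergence is the smallest modulus among the singular points: 11/2.

Radius of convergence at 0: 11/2.
At -11/2: an algebraic (square-root) branch point.
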